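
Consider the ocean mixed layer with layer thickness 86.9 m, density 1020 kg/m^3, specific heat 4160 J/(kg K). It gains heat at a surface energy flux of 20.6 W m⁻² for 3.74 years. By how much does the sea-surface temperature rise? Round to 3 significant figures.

Areal heat capacity C = ρ c_p D = 1020 × 4160 × 86.9 = 3.69×10^8 J/(m²·K).
Net heat input Q = F Δt = 20.6 × (3.74 years × 3.156×10^7 s/year) = 2.43×10^9 J/m².
ΔT = Q / C = 2.43×10^9 / 3.69×10^8 = 6.59 K.

6.59 K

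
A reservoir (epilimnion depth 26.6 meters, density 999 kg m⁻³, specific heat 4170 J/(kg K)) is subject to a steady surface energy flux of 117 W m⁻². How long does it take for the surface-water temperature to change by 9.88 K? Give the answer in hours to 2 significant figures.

2600 hours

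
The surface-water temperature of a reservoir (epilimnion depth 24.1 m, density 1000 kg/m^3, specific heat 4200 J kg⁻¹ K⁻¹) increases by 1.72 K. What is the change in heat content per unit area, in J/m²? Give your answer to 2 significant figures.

Areal heat capacity C = ρ c_p D = 1000 × 4200 × 24.1 = 1.01×10^8 J m⁻² K⁻¹.
ΔQ = C ΔT = 1.01×10^8 × 1.72 = 1.74×10^8 J/m².

1.7×10^8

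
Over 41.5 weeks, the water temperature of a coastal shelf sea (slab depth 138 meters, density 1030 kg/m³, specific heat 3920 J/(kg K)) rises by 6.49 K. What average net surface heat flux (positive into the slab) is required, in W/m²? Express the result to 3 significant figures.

Areal heat capacity C = ρ c_p D = 1030 × 3920 × 138 = 5.57×10^8 J/(m²·K).
Required heat per unit area: Q = C ΔT = 5.57×10^8 × 6.49 = 3.62×10^9 J/m².
Flux F = Q / Δt = 3.62×10^9 / 2.51×10^7 s = 144 W/m².

144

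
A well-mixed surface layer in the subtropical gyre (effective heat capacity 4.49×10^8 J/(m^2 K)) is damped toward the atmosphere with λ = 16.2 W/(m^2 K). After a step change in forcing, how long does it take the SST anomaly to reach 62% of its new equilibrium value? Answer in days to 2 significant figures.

Areal heat capacity C = 4.49×10^8 J/(m^2 K) (given).
τ = C / λ = 4.49×10^8 / 16.2 = 2.77×10^7 s.
Fraction reached: 1 − e^(−t/τ) = 0.62 ⇒ t = −τ ln(1 − 0.62) = τ × 0.968.
t = 2.68×10^7 s = 310 days.

310 days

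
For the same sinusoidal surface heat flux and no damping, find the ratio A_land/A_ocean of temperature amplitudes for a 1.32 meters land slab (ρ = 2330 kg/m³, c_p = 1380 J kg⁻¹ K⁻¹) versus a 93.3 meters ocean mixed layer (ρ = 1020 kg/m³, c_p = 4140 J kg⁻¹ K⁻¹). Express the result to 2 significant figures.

93

C_ocean = 1020 × 4140 × 93.3 = 3.94×10^8 J/(m²·K).
C_land = 2330 × 1380 × 1.32 = 4.24×10^6 J/(m²·K).
Undamped amplitude ∝ 1/C, so A_land/A_ocean = C_ocean/C_land = 92.8.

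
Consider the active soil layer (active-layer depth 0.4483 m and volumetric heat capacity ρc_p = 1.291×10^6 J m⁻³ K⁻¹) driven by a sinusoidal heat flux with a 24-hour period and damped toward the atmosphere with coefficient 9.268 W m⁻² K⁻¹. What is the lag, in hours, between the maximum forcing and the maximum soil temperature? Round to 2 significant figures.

Areal heat capacity C = ρc_p × D = 1.291×10^6 × 0.4483 = 5.79×10^5 J m⁻² K⁻¹.
ω = 2π / 86400 s = 7.27×10^-5 s⁻¹.
Phase lag φ = arctan(Cω/λ) = arctan(42.1/9.268) = 1.35 rad.
Time lag = φ / ω = 1.35 / 7.27×10^-5 = 18600 s = 5.17 hours.

5.2 hours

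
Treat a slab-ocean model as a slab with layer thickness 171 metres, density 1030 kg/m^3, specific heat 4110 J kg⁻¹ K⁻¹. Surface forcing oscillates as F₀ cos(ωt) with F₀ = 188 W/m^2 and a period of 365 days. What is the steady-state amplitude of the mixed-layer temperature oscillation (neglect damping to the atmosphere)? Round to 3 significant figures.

1.30 K

Areal heat capacity C = ρ c_p D = 1030 × 4110 × 171 = 7.24×10^8 J m⁻² K⁻¹.
Angular frequency ω = 2π / T = 2π / 3.15×10^7 s = 1.99×10^-7 s⁻¹.
Cω = 7.24×10^8 × 1.99×10^-7 = 144 W/(m²·K).
Amplitude A = F₀ / (Cω) = 188 / 144 = 1.30 K.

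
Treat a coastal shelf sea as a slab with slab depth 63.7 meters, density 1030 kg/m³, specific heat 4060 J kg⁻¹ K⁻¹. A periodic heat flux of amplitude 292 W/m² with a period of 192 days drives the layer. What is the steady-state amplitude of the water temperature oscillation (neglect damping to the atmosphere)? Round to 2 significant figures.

2.9 K

Areal heat capacity C = ρ c_p D = 1030 × 4060 × 63.7 = 2.66×10^8 J/(m²·K).
Angular frequency ω = 2π / T = 2π / 1.66×10^7 s = 3.79×10^-7 s⁻¹.
Cω = 2.66×10^8 × 3.79×10^-7 = 101 W/(m²·K).
Amplitude A = F₀ / (Cω) = 292 / 101 = 2.89 K.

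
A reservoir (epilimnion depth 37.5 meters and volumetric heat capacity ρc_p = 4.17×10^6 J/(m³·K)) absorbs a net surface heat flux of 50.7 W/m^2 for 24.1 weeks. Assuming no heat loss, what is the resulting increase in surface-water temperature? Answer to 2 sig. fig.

4.7 K

Areal heat capacity C = ρc_p × D = 4.17×10^6 × 37.5 = 1.56×10^8 J/(m^2 K).
Net heat input Q = F Δt = 50.7 × (24.1 weeks × 6.048×10^5 s/week) = 7.39×10^8 J/m².
ΔT = Q / C = 7.39×10^8 / 1.56×10^8 = 4.73 K.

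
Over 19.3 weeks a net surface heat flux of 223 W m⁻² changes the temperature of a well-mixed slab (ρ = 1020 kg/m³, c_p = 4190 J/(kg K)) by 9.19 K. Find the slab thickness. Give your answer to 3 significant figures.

Heat input Q = F Δt = 223 × 1.17×10^7 s = 2.60×10^9 J/m².
Required areal heat capacity C = Q / ΔT = 2.83×10^8 J/(m²·K).
Depth D = C / (ρ c_p) = 2.83×10^8 / (1020 × 4190) = 66.3 m.

66.3 m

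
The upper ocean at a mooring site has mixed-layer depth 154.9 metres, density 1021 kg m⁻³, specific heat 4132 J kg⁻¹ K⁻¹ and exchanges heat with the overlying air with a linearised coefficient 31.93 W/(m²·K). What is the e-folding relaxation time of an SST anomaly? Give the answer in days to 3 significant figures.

Areal heat capacity C = ρ c_p D = 1021 × 4132 × 154.9 = 6.53×10^8 J/(m^2 K).
Relaxation time τ = C / λ = 6.53×10^8 / 31.93 = 2.05×10^7 s.
In days: 2.05×10^7 s / (86400 s/day) = 237 days.

237 days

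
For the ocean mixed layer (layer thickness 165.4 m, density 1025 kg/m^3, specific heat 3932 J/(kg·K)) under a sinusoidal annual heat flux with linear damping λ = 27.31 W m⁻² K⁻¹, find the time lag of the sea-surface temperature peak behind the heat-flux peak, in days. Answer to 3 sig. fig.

Areal heat capacity C = ρ c_p D = 1025 × 3932 × 165.4 = 6.67×10^8 J/(m^2 K).
ω = 2π / 3.15×10^7 s = 1.99×10^-7 s⁻¹.
Phase lag φ = arctan(Cω/λ) = arctan(133/27.31) = 1.37 rad.
Time lag = φ / ω = 1.37 / 1.99×10^-7 = 6.87×10^6 s = 79.5 days.

79.5 days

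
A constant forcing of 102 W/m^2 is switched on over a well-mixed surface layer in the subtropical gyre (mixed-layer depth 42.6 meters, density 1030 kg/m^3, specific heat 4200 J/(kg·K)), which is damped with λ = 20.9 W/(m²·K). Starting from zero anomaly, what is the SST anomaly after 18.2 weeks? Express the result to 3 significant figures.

3.48 K

Areal heat capacity C = ρ c_p D = 1030 × 4200 × 42.6 = 1.84×10^8 J/(m²·K).
τ = C / λ = 1.84×10^8 / 20.9 = 8.82×10^6 s.
Equilibrium anomaly ΔT_eq = F / λ = 102 / 20.9 = 4.88 K.
t = 18.2 weeks = 1.10×10^7 s, so t/τ = 1.25.
ΔT(t) = ΔT_eq (1 − e^(−t/τ)) = 4.88 × (1 − e^−1.25) = 3.48 K.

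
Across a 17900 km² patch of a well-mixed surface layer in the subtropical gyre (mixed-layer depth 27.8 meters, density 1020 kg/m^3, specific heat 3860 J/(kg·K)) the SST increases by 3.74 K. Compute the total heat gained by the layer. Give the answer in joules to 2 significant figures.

7.3×10^18 J

Areal heat capacity C = ρ c_p D = 1020 × 3860 × 27.8 = 1.09×10^8 J/(m^2 K).
Heat per unit area: q = C ΔT = 1.09×10^8 × 3.74 = 4.09×10^8 J/m².
Total heat: Q = q × A = 4.09×10^8 × (17900 × 10⁶ m²) = 7.33×10^18 J.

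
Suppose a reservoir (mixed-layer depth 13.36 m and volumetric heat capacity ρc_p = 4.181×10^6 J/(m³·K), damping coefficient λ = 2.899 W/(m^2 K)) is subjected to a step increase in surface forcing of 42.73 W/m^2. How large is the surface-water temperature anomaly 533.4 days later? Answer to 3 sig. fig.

13.4 K

Areal heat capacity C = ρc_p × D = 4.181×10^6 × 13.36 = 5.59×10^7 J/(m^2 K).
τ = C / λ = 5.59×10^7 / 2.899 = 1.93×10^7 s.
Equilibrium anomaly ΔT_eq = F / λ = 42.73 / 2.899 = 14.7 K.
t = 533.4 days = 4.61×10^7 s, so t/τ = 2.39.
ΔT(t) = ΔT_eq (1 − e^(−t/τ)) = 14.7 × (1 − e^−2.39) = 13.4 K.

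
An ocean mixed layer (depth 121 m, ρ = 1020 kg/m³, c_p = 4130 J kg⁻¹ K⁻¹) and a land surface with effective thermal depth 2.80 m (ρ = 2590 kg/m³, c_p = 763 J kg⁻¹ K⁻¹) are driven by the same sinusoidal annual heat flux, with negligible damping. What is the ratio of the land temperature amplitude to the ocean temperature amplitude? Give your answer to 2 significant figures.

92

C_ocean = 1020 × 4130 × 121 = 5.10×10^8 J/(m²·K).
C_land = 2590 × 763 × 2.80 = 5.53×10^6 J/(m²·K).
Undamped amplitude ∝ 1/C, so A_land/A_ocean = C_ocean/C_land = 92.1.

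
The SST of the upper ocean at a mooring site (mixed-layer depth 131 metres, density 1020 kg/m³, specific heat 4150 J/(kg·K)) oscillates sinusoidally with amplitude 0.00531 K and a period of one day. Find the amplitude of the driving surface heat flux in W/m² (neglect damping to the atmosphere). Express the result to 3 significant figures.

Areal heat capacity C = ρ c_p D = 1020 × 4150 × 131 = 5.55×10^8 J m⁻² K⁻¹.
ω = 2π / 86400 s = 7.27×10^-5 s⁻¹.
Cω = 5.55×10^8 × 7.27×10^-5 = 40300 W/(m²·K).
F₀ = A × Cω = 0.00531 × 40300 = 214 W/m².

214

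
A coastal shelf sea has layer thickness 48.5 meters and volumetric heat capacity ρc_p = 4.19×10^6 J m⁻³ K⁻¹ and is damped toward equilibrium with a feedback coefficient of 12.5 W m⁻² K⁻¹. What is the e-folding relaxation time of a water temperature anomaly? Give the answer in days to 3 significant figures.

188 days

Areal heat capacity C = ρc_p × D = 4.19×10^6 × 48.5 = 2.03×10^8 J m⁻² K⁻¹.
Relaxation time τ = C / λ = 2.03×10^8 / 12.5 = 1.63×10^7 s.
In days: 1.63×10^7 s / (86400 s/day) = 188 days.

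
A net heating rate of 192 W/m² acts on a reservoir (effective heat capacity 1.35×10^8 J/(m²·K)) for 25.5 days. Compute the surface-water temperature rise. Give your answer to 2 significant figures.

3.1 K

Areal heat capacity C = 1.35×10^8 J/(m²·K) (given).
Net heat input Q = F Δt = 192 × (25.5 days × 86400 s/day) = 4.23×10^8 J/m².
ΔT = Q / C = 4.23×10^8 / 1.35×10^8 = 3.13 K.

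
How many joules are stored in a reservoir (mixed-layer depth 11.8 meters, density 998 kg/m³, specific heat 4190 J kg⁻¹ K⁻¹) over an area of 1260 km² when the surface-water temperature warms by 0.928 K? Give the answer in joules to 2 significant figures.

5.8×10^16 J

Areal heat capacity C = ρ c_p D = 998 × 4190 × 11.8 = 4.93×10^7 J m⁻² K⁻¹.
Heat per unit area: q = C ΔT = 4.93×10^7 × 0.928 = 4.58×10^7 J/m².
Total heat: Q = q × A = 4.58×10^7 × (1260 × 10⁶ m²) = 5.77×10^16 J.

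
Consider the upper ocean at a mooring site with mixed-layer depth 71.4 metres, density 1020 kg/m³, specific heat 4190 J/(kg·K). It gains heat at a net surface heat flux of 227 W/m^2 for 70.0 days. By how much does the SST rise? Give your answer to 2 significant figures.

Areal heat capacity C = ρ c_p D = 1020 × 4190 × 71.4 = 3.05×10^8 J/(m²·K).
Net heat input Q = F Δt = 227 × (70.0 days × 86400 s/day) = 1.37×10^9 J/m².
ΔT = Q / C = 1.37×10^9 / 3.05×10^8 = 4.50 K.

4.5 K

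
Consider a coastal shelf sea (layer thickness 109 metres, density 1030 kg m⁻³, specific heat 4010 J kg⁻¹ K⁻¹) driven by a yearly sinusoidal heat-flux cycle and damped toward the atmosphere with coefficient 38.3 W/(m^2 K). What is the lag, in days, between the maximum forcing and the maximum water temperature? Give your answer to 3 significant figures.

67.8 days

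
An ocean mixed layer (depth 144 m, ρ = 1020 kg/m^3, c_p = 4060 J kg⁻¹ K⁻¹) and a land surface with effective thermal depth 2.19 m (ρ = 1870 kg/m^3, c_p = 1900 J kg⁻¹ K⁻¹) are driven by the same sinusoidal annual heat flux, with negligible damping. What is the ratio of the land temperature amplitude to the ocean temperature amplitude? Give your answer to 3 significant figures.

76.6

C_ocean = 1020 × 4060 × 144 = 5.96×10^8 J/(m²·K).
C_land = 1870 × 1900 × 2.19 = 7.78×10^6 J/(m²·K).
Undamped amplitude ∝ 1/C, so A_land/A_ocean = C_ocean/C_land = 76.6.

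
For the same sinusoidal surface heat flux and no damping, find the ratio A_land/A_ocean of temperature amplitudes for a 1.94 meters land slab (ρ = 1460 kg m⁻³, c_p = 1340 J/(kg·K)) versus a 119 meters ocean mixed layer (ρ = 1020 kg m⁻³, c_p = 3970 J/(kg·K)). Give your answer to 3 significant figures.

C_ocean = 1020 × 3970 × 119 = 4.82×10^8 J/(m²·K).
C_land = 1460 × 1340 × 1.94 = 3.80×10^6 J/(m²·K).
Undamped amplitude ∝ 1/C, so A_land/A_ocean = C_ocean/C_land = 127.

127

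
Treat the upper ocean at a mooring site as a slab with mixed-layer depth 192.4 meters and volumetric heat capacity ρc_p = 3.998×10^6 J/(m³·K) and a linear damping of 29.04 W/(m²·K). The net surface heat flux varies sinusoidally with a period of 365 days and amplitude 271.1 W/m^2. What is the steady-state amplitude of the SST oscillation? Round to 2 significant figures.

Areal heat capacity C = ρc_p × D = 3.998×10^6 × 192.4 = 7.69×10^8 J m⁻² K⁻¹.
Angular frequency ω = 2π / T = 2π / 3.15×10^7 s = 1.99×10^-7 s⁻¹.
√((Cω)² + λ²) = √((153)² + 29.04²) = 156 W/(m²·K).
Amplitude A = F₀ / √((Cω)²+λ²) = 271.1 / 156 = 1.74 K.

1.7 K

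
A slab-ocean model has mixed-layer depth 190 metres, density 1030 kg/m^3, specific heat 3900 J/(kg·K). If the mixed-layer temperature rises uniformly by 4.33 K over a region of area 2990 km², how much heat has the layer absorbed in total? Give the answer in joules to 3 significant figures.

Areal heat capacity C = ρ c_p D = 1030 × 3900 × 190 = 7.63×10^8 J/(m^2 K).
Heat per unit area: q = C ΔT = 7.63×10^8 × 4.33 = 3.30×10^9 J/m².
Total heat: Q = q × A = 3.30×10^9 × (2990 × 10⁶ m²) = 9.88×10^18 J.

9.88×10^18 J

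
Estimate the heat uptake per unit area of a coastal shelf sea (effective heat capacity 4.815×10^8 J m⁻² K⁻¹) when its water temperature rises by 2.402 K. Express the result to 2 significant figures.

1.2×10^9

Areal heat capacity C = 4.815×10^8 J m⁻² K⁻¹ (given).
ΔQ = C ΔT = 4.81×10^8 × 2.402 = 1.16×10^9 J/m².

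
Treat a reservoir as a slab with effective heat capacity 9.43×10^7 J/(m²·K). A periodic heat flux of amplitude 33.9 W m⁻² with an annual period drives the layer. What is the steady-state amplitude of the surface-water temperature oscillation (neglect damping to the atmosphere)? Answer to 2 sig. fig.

Areal heat capacity C = 9.43×10^7 J/(m²·K) (given).
Angular frequency ω = 2π / T = 2π / 3.15×10^7 s = 1.99×10^-7 s⁻¹.
Cω = 9.43×10^7 × 1.99×10^-7 = 18.8 W/(m²·K).
Amplitude A = F₀ / (Cω) = 33.9 / 18.8 = 1.80 K.

1.8 K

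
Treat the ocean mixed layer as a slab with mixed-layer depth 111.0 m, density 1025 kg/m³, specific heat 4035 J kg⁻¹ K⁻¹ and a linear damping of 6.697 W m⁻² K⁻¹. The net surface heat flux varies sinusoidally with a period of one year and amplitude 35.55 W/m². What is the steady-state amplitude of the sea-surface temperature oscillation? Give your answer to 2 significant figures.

Areal heat capacity C = ρ c_p D = 1025 × 4035 × 111.0 = 4.59×10^8 J/(m^2 K).
Angular frequency ω = 2π / T = 2π / 3.15×10^7 s = 1.99×10^-7 s⁻¹.
√((Cω)² + λ²) = √((91.5)² + 6.697²) = 91.7 W/(m²·K).
Amplitude A = F₀ / √((Cω)²+λ²) = 35.55 / 91.7 = 0.388 K.

0.39 K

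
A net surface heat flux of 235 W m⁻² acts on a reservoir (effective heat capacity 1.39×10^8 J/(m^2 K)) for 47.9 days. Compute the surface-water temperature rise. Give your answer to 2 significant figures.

Areal heat capacity C = 1.39×10^8 J/(m^2 K) (given).
Net heat input Q = F Δt = 235 × (47.9 days × 86400 s/day) = 9.73×10^8 J/m².
ΔT = Q / C = 9.73×10^8 / 1.39×10^8 = 7.00 K.

7.0 K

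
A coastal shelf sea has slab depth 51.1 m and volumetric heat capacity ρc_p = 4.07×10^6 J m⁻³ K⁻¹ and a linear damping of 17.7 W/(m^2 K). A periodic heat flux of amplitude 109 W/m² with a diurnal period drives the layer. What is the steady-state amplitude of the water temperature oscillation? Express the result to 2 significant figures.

Areal heat capacity C = ρc_p × D = 4.07×10^6 × 51.1 = 2.08×10^8 J/(m^2 K).
Angular frequency ω = 2π / T = 2π / 86400 s = 7.27×10^-5 s⁻¹.
√((Cω)² + λ²) = √((15100)² + 17.7²) = 15100 W/(m²·K).
Amplitude A = F₀ / √((Cω)²+λ²) = 109 / 15100 = 0.00721 K.

0.0072 K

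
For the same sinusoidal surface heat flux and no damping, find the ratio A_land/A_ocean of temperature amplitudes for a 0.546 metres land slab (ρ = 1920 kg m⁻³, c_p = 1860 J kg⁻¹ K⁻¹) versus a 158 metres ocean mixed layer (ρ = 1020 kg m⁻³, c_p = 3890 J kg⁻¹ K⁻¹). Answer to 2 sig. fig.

320

C_ocean = 1020 × 3890 × 158 = 6.27×10^8 J/(m²·K).
C_land = 1920 × 1860 × 0.546 = 1.95×10^6 J/(m²·K).
Undamped amplitude ∝ 1/C, so A_land/A_ocean = C_ocean/C_land = 322.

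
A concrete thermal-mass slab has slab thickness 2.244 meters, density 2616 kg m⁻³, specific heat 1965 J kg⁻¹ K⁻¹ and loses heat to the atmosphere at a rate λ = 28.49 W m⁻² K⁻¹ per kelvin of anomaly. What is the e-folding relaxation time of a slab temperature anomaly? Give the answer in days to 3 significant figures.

Areal heat capacity C = ρ c_p D = 2616 × 1965 × 2.244 = 1.15×10^7 J m⁻² K⁻¹.
Relaxation time τ = C / λ = 1.15×10^7 / 28.49 = 4.05×10^5 s.
In days: 4.05×10^5 s / (86400 s/day) = 4.69 days.

4.69 days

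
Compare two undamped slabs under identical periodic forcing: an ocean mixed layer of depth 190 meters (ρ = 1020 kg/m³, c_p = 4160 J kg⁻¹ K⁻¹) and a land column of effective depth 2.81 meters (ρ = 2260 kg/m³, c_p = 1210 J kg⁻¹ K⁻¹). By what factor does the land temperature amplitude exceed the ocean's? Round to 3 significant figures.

105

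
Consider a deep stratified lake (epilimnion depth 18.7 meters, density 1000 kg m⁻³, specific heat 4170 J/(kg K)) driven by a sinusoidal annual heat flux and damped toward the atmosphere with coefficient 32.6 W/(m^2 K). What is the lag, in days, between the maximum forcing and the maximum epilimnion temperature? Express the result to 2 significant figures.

26 days

Areal heat capacity C = ρ c_p D = 1000 × 4170 × 18.7 = 7.80×10^7 J m⁻² K⁻¹.
ω = 2π / 3.15×10^7 s = 1.99×10^-7 s⁻¹.
Phase lag φ = arctan(Cω/λ) = arctan(15.5/32.6) = 0.445 rad.
Time lag = φ / ω = 0.445 / 1.99×10^-7 = 2.23×10^6 s = 25.8 days.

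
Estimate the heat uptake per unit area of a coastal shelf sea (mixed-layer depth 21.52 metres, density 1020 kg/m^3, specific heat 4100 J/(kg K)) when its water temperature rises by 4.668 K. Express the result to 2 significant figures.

Areal heat capacity C = ρ c_p D = 1020 × 4100 × 21.52 = 9.00×10^7 J/(m^2 K).
ΔQ = C ΔT = 9.00×10^7 × 4.668 = 4.20×10^8 J/m².

4.2×10^8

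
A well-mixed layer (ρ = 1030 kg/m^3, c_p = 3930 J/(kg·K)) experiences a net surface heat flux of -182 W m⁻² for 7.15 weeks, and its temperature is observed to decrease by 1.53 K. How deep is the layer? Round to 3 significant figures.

127 m

Heat input Q = F Δt = -182 × 4.32×10^6 s = -7.87×10^8 J/m².
Required areal heat capacity C = Q / ΔT = 5.14×10^8 J/(m²·K).
Depth D = C / (ρ c_p) = 5.14×10^8 / (1030 × 3930) = 127 m.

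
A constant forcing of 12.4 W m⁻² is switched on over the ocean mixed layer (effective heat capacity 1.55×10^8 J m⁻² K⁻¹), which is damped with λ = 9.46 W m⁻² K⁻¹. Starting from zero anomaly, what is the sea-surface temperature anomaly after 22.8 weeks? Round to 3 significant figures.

0.746 K

Areal heat capacity C = 1.55×10^8 J m⁻² K⁻¹ (given).
τ = C / λ = 1.55×10^8 / 9.46 = 1.64×10^7 s.
Equilibrium anomaly ΔT_eq = F / λ = 12.4 / 9.46 = 1.31 K.
t = 22.8 weeks = 1.38×10^7 s, so t/τ = 0.842.
ΔT(t) = ΔT_eq (1 − e^(−t/τ)) = 1.31 × (1 − e^−0.842) = 0.746 K.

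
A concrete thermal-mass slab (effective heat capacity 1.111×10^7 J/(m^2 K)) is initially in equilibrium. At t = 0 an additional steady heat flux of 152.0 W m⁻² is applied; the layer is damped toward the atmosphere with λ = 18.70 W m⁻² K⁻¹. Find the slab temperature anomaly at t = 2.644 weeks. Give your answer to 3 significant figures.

7.58 K

Areal heat capacity C = 1.111×10^7 J/(m^2 K) (given).
τ = C / λ = 1.11×10^7 / 18.70 = 5.94×10^5 s.
Equilibrium anomaly ΔT_eq = F / λ = 152.0 / 18.70 = 8.13 K.
t = 2.644 weeks = 1.60×10^6 s, so t/τ = 2.69.
ΔT(t) = ΔT_eq (1 − e^(−t/τ)) = 8.13 × (1 − e^−2.69) = 7.58 K.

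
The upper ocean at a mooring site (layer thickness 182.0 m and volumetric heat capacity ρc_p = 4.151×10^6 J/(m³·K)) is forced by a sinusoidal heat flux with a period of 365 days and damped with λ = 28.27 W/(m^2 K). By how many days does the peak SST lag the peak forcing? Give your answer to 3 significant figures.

80.5 days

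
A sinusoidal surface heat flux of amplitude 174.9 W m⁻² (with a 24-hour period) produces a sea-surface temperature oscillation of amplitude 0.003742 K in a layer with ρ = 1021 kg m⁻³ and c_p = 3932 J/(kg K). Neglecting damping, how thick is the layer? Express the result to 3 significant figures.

ω = 2π / 86400 s = 7.27×10^-5 s⁻¹.
Required C = F₀ / (A ω) = 174.9 / (0.003742 × 7.27×10^-5) = 6.43×10^8 J/(m²·K).
D = C / (ρ c_p) = 6.43×10^8 / (1021 × 3932) = 160 m.

160 m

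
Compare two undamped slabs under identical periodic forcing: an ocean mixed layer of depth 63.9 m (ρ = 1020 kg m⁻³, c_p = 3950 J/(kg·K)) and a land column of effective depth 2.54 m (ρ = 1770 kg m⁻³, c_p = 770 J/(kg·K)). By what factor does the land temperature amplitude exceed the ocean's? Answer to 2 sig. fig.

74

C_ocean = 1020 × 3950 × 63.9 = 2.57×10^8 J/(m²·K).
C_land = 1770 × 770 × 2.54 = 3.46×10^6 J/(m²·K).
Undamped amplitude ∝ 1/C, so A_land/A_ocean = C_ocean/C_land = 74.4.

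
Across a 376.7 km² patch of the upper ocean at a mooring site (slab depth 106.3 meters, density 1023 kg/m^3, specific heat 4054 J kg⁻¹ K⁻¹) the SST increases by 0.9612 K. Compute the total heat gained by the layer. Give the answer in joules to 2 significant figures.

1.6×10^17 J

Areal heat capacity C = ρ c_p D = 1023 × 4054 × 106.3 = 4.41×10^8 J/(m²·K).
Heat per unit area: q = C ΔT = 4.41×10^8 × 0.9612 = 4.24×10^8 J/m².
Total heat: Q = q × A = 4.24×10^8 × (376.7 × 10⁶ m²) = 1.60×10^17 J.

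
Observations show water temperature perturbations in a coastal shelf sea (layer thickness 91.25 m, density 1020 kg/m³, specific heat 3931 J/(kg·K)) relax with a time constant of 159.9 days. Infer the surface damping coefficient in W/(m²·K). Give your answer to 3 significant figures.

26.5

Areal heat capacity C = ρ c_p D = 1020 × 3931 × 91.25 = 3.66×10^8 J m⁻² K⁻¹.
τ = 159.9 days = 1.38×10^7 s.
λ = C / τ = 3.66×10^8 / 1.38×10^7 = 26.5 W/(m²·K).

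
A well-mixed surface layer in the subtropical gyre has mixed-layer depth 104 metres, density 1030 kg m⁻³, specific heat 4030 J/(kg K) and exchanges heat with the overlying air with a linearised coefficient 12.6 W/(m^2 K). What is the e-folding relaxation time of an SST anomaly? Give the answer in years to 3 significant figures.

1.09 years

Areal heat capacity C = ρ c_p D = 1030 × 4030 × 104 = 4.32×10^8 J/(m²·K).
Relaxation time τ = C / λ = 4.32×10^8 / 12.6 = 3.43×10^7 s.
In years: 3.43×10^7 s / (3.156×10^7 s/year) = 1.09 years.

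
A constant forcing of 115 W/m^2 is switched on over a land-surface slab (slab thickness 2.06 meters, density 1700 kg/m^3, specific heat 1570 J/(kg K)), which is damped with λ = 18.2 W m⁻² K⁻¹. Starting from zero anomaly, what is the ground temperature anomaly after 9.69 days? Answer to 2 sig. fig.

Areal heat capacity C = ρ c_p D = 1700 × 1570 × 2.06 = 5.50×10^6 J/(m²·K).
τ = C / λ = 5.50×10^6 / 18.2 = 3.02×10^5 s.
Equilibrium anomaly ΔT_eq = F / λ = 115 / 18.2 = 6.32 K.
t = 9.69 days = 8.37×10^5 s, so t/τ = 2.77.
ΔT(t) = ΔT_eq (1 − e^(−t/τ)) = 6.32 × (1 − e^−2.77) = 5.92 K.

5.9 K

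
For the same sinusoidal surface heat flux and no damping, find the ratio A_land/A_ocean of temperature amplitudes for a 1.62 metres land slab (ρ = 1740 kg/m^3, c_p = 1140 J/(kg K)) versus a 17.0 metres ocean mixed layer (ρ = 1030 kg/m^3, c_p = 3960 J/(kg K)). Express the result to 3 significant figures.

C_ocean = 1030 × 3960 × 17.0 = 6.93×10^7 J/(m²·K).
C_land = 1740 × 1140 × 1.62 = 3.21×10^6 J/(m²·K).
Undamped amplitude ∝ 1/C, so A_land/A_ocean = C_ocean/C_land = 21.6.

21.6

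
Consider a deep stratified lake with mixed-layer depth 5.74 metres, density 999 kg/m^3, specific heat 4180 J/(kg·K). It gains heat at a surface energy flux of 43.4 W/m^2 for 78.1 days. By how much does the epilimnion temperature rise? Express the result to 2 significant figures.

12 K

Areal heat capacity C = ρ c_p D = 999 × 4180 × 5.74 = 2.40×10^7 J/(m^2 K).
Net heat input Q = F Δt = 43.4 × (78.1 days × 86400 s/day) = 2.93×10^8 J/m².
ΔT = Q / C = 2.93×10^8 / 2.40×10^7 = 12.2 K.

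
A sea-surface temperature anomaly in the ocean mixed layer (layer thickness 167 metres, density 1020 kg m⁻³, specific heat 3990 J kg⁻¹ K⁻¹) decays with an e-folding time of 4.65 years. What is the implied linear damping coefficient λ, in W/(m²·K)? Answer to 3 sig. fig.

Areal heat capacity C = ρ c_p D = 1020 × 3990 × 167 = 6.80×10^8 J m⁻² K⁻¹.
τ = 4.65 years = 1.47×10^8 s.
λ = C / τ = 6.80×10^8 / 1.47×10^8 = 4.63 W/(m²·K).

4.63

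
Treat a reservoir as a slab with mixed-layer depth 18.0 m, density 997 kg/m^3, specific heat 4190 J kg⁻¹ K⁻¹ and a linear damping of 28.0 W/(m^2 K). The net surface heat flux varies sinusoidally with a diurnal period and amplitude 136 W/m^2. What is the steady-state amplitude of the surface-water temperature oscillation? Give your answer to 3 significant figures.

Areal heat capacity C = ρ c_p D = 997 × 4190 × 18.0 = 7.52×10^7 J/(m²·K).
Angular frequency ω = 2π / T = 2π / 86400 s = 7.27×10^-5 s⁻¹.
√((Cω)² + λ²) = √((5470)² + 28.0²) = 5470 W/(m²·K).
Amplitude A = F₀ / √((Cω)²+λ²) = 136 / 5470 = 0.0249 K.

0.0249 K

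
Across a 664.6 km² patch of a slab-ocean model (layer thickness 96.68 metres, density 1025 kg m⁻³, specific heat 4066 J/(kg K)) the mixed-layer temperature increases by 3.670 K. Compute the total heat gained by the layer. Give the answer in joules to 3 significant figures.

9.83×10^17 J

Areal heat capacity C = ρ c_p D = 1025 × 4066 × 96.68 = 4.03×10^8 J/(m²·K).
Heat per unit area: q = C ΔT = 4.03×10^8 × 3.670 = 1.48×10^9 J/m².
Total heat: Q = q × A = 1.48×10^9 × (664.6 × 10⁶ m²) = 9.83×10^17 J.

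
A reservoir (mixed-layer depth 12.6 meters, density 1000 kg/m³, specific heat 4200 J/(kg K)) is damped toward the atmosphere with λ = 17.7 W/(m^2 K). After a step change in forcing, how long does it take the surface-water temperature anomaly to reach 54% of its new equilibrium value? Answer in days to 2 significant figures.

27 days

Areal heat capacity C = ρ c_p D = 1000 × 4200 × 12.6 = 5.29×10^7 J/(m^2 K).
τ = C / λ = 5.29×10^7 / 17.7 = 2.99×10^6 s.
Fraction reached: 1 − e^(−t/τ) = 0.54 ⇒ t = −τ ln(1 − 0.54) = τ × 0.777.
t = 2.32×10^6 s = 26.9 days.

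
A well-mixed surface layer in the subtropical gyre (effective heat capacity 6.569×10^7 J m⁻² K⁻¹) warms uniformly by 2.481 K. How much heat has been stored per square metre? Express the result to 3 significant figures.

1.63×10^8

Areal heat capacity C = 6.569×10^7 J m⁻² K⁻¹ (given).
ΔQ = C ΔT = 6.57×10^7 × 2.481 = 1.63×10^8 J/m².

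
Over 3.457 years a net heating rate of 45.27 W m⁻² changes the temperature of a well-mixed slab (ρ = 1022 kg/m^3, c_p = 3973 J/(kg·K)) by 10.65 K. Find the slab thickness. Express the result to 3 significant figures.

114 m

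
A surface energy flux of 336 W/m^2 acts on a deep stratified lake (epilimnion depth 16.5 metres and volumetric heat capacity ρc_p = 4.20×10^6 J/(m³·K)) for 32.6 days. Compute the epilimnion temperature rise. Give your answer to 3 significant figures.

13.7 K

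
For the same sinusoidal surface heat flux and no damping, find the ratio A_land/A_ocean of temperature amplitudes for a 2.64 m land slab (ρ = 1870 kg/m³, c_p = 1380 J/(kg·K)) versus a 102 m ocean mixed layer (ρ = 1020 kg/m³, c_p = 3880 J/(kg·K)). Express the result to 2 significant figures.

C_ocean = 1020 × 3880 × 102 = 4.04×10^8 J/(m²·K).
C_land = 1870 × 1380 × 2.64 = 6.81×10^6 J/(m²·K).
Undamped amplitude ∝ 1/C, so A_land/A_ocean = C_ocean/C_land = 59.3.

59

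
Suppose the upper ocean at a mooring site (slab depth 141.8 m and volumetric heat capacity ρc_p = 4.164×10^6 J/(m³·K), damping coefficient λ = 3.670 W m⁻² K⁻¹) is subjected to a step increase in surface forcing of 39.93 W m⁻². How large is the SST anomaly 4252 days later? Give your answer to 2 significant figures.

Areal heat capacity C = ρc_p × D = 4.164×10^6 × 141.8 = 5.90×10^8 J/(m²·K).
τ = C / λ = 5.90×10^8 / 3.670 = 1.61×10^8 s.
Equilibrium anomaly ΔT_eq = F / λ = 39.93 / 3.670 = 10.9 K.
t = 4252 days = 3.67×10^8 s, so t/τ = 2.28.
ΔT(t) = ΔT_eq (1 − e^(−t/τ)) = 10.9 × (1 − e^−2.28) = 9.77 K.

9.8 K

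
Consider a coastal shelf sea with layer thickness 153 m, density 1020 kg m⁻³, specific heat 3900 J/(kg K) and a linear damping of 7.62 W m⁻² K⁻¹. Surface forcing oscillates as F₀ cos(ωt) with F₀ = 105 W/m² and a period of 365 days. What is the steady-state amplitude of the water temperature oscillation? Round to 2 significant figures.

0.86 K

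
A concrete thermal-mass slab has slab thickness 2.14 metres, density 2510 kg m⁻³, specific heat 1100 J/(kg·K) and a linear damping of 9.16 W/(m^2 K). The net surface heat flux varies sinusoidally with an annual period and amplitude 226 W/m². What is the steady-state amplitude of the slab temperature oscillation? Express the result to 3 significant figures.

Areal heat capacity C = ρ c_p D = 2510 × 1100 × 2.14 = 5.91×10^6 J/(m^2 K).
Angular frequency ω = 2π / T = 2π / 3.15×10^7 s = 1.99×10^-7 s⁻¹.
√((Cω)² + λ²) = √((1.18)² + 9.16²) = 9.24 W/(m²·K).
Amplitude A = F₀ / √((Cω)²+λ²) = 226 / 9.24 = 24.5 K.

24.5 K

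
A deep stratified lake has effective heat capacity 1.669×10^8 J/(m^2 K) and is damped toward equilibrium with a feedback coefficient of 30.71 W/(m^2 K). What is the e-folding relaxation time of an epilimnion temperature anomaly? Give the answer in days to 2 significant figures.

Areal heat capacity C = 1.669×10^8 J/(m^2 K) (given).
Relaxation time τ = C / λ = 1.67×10^8 / 30.71 = 5.43×10^6 s.
In days: 5.43×10^6 s / (86400 s/day) = 62.9 days.

63 days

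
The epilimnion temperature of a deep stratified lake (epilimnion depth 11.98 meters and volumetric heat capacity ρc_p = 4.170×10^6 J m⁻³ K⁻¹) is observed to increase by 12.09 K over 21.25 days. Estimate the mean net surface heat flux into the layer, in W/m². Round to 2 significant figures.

330

Areal heat capacity C = ρc_p × D = 4.170×10^6 × 11.98 = 5.00×10^7 J/(m²·K).
Required heat per unit area: Q = C ΔT = 5.00×10^7 × 12.09 = 6.04×10^8 J/m².
Flux F = Q / Δt = 6.04×10^8 / 1.84×10^6 s = 329 W/m².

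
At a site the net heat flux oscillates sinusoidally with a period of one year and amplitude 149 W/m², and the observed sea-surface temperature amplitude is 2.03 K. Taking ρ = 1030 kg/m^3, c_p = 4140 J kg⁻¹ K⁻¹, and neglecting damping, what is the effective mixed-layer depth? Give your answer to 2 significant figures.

ω = 2π / 3.15×10^7 s = 1.99×10^-7 s⁻¹.
Required C = F₀ / (A ω) = 149 / (2.03 × 1.99×10^-7) = 3.68×10^8 J/(m²·K).
D = C / (ρ c_p) = 3.68×10^8 / (1030 × 4140) = 86.4 m.

86 m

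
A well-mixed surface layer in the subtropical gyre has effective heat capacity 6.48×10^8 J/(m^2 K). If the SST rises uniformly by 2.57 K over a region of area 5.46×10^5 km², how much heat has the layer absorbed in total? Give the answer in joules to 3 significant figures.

Areal heat capacity C = 6.48×10^8 J/(m^2 K) (given).
Heat per unit area: q = C ΔT = 6.48×10^8 × 2.57 = 1.67×10^9 J/m².
Total heat: Q = q × A = 1.67×10^9 × (5.46×10^5 × 10⁶ m²) = 9.09×10^20 J.

9.09×10^20 J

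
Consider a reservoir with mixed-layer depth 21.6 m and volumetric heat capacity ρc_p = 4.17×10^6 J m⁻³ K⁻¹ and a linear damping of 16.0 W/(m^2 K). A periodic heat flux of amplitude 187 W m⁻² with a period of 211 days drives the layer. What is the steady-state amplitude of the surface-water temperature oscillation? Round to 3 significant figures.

5.35 K

Areal heat capacity C = ρc_p × D = 4.17×10^6 × 21.6 = 9.01×10^7 J m⁻² K⁻¹.
Angular frequency ω = 2π / T = 2π / 1.82×10^7 s = 3.45×10^-7 s⁻¹.
√((Cω)² + λ²) = √((31.0)² + 16.0²) = 34.9 W/(m²·K).
Amplitude A = F₀ / √((Cω)²+λ²) = 187 / 34.9 = 5.35 K.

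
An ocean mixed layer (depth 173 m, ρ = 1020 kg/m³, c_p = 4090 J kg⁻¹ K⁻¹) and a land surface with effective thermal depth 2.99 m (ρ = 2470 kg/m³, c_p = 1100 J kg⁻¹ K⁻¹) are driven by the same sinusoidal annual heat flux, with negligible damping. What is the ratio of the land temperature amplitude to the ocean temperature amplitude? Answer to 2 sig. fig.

C_ocean = 1020 × 4090 × 173 = 7.22×10^8 J/(m²·K).
C_land = 2470 × 1100 × 2.99 = 8.12×10^6 J/(m²·K).
Undamped amplitude ∝ 1/C, so A_land/A_ocean = C_ocean/C_land = 88.8.

89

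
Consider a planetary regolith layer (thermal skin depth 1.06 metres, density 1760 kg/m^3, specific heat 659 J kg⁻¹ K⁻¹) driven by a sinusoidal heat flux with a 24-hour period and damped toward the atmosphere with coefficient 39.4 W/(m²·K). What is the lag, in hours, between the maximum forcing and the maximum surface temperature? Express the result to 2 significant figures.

Areal heat capacity C = ρ c_p D = 1760 × 659 × 1.06 = 1.23×10^6 J/(m^2 K).
ω = 2π / 86400 s = 7.27×10^-5 s⁻¹.
Phase lag φ = arctan(Cω/λ) = arctan(89.4/39.4) = 1.16 rad.
Time lag = φ / ω = 1.16 / 7.27×10^-5 = 15900 s = 4.41 hours.

4.4 hours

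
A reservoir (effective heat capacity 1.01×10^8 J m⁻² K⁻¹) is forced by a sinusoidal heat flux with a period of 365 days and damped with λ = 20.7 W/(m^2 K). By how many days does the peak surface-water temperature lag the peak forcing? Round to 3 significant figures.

44.8 days

Areal heat capacity C = 1.01×10^8 J m⁻² K⁻¹ (given).
ω = 2π / 3.15×10^7 s = 1.99×10^-7 s⁻¹.
Phase lag φ = arctan(Cω/λ) = arctan(20.1/20.7) = 0.771 rad.
Time lag = φ / ω = 0.771 / 1.99×10^-7 = 3.87×10^6 s = 44.8 days.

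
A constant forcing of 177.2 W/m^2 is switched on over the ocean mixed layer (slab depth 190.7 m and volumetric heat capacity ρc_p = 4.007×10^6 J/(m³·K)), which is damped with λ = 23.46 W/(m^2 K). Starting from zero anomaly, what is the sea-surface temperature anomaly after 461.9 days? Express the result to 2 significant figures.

5.3 K

Areal heat capacity C = ρc_p × D = 4.007×10^6 × 190.7 = 7.64×10^8 J/(m²·K).
τ = C / λ = 7.64×10^8 / 23.46 = 3.26×10^7 s.
Equilibrium anomaly ΔT_eq = F / λ = 177.2 / 23.46 = 7.55 K.
t = 461.9 days = 3.99×10^7 s, so t/τ = 1.23.
ΔT(t) = ΔT_eq (1 − e^(−t/τ)) = 7.55 × (1 − e^−1.23) = 5.33 K.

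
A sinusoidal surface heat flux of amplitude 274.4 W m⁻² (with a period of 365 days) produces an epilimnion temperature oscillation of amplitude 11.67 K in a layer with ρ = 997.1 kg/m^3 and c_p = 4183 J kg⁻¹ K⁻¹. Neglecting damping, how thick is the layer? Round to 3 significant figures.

ω = 2π / 3.15×10^7 s = 1.99×10^-7 s⁻¹.
Required C = F₀ / (A ω) = 274.4 / (11.67 × 1.99×10^-7) = 1.18×10^8 J/(m²·K).
D = C / (ρ c_p) = 1.18×10^8 / (997.1 × 4183) = 28.3 m.

28.3 m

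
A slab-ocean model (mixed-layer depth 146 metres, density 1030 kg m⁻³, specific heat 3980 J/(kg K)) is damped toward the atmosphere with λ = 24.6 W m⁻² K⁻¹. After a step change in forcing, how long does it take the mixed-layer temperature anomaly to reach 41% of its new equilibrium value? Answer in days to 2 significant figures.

Areal heat capacity C = ρ c_p D = 1030 × 3980 × 146 = 5.99×10^8 J m⁻² K⁻¹.
τ = C / λ = 5.99×10^8 / 24.6 = 2.43×10^7 s.
Fraction reached: 1 − e^(−t/τ) = 0.41 ⇒ t = −τ ln(1 − 0.41) = τ × 0.528.
t = 1.28×10^7 s = 149 days.

150 days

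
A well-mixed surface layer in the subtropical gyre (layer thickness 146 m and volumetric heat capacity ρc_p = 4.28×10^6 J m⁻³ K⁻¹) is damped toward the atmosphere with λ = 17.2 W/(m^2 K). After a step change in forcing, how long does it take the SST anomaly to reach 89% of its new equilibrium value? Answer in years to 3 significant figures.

2.54 years

Areal heat capacity C = ρc_p × D = 4.28×10^6 × 146 = 6.25×10^8 J/(m^2 K).
τ = C / λ = 6.25×10^8 / 17.2 = 3.63×10^7 s.
Fraction reached: 1 − e^(−t/τ) = 0.89 ⇒ t = −τ ln(1 − 0.89) = τ × 2.21.
t = 8.02×10^7 s = 2.54 years.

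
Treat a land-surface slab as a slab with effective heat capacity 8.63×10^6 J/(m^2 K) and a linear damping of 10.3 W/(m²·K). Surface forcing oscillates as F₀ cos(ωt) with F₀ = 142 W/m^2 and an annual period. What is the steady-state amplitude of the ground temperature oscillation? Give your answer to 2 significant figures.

14 K

Areal heat capacity C = 8.63×10^6 J/(m^2 K) (given).
Angular frequency ω = 2π / T = 2π / 3.15×10^7 s = 1.99×10^-7 s⁻¹.
√((Cω)² + λ²) = √((1.72)² + 10.3²) = 10.4 W/(m²·K).
Amplitude A = F₀ / √((Cω)²+λ²) = 142 / 10.4 = 13.6 K.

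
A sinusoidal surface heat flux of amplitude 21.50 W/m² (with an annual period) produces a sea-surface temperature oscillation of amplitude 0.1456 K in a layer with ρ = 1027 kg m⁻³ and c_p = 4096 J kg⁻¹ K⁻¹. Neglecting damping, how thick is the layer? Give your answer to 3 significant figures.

176 m

ω = 2π / 3.15×10^7 s = 1.99×10^-7 s⁻¹.
Required C = F₀ / (A ω) = 21.50 / (0.1456 × 1.99×10^-7) = 7.41×10^8 J/(m²·K).
D = C / (ρ c_p) = 7.41×10^8 / (1027 × 4096) = 176 m.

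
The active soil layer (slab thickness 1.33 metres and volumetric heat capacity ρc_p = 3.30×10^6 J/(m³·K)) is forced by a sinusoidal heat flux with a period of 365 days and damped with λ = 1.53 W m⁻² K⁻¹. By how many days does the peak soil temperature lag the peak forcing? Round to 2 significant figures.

Areal heat capacity C = ρc_p × D = 3.30×10^6 × 1.33 = 4.39×10^6 J/(m^2 K).
ω = 2π / 3.15×10^7 s = 1.99×10^-7 s⁻¹.
Phase lag φ = arctan(Cω/λ) = arctan(0.874/1.53) = 0.519 rad.
Time lag = φ / ω = 0.519 / 1.99×10^-7 = 2.61×10^6 s = 30.2 days.

30 days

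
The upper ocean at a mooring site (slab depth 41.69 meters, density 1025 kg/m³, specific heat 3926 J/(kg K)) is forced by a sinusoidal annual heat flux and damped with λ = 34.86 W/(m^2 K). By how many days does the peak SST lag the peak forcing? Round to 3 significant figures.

44.4 days

Areal heat capacity C = ρ c_p D = 1025 × 3926 × 41.69 = 1.68×10^8 J/(m^2 K).
ω = 2π / 3.15×10^7 s = 1.99×10^-7 s⁻¹.
Phase lag φ = arctan(Cω/λ) = arctan(33.4/34.86) = 0.764 rad.
Time lag = φ / ω = 0.764 / 1.99×10^-7 = 3.84×10^6 s = 44.4 days.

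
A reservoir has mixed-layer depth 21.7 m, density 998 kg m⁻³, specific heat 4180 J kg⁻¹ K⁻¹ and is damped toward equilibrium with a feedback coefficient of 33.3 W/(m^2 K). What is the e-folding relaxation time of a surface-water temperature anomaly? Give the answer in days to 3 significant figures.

Areal heat capacity C = ρ c_p D = 998 × 4180 × 21.7 = 9.05×10^7 J m⁻² K⁻¹.
Relaxation time τ = C / λ = 9.05×10^7 / 33.3 = 2.72×10^6 s.
In days: 2.72×10^6 s / (86400 s/day) = 31.5 days.

31.5 days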